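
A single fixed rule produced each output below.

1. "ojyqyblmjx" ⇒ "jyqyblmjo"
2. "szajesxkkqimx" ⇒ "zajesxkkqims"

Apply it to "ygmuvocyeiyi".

The pattern: delete the last character, then move the first character to the end.
For "ygmuvocyeiyi" the result is "gmuvocyeiyy".

gmuvocyeiyy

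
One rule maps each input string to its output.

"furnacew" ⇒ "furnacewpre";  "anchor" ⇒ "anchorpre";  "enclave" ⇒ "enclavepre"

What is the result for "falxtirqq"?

falxtirqqpre

Looking at the pairs, the operation is to append "pre".
Applying that to "falxtirqq" gives "falxtirqqpre".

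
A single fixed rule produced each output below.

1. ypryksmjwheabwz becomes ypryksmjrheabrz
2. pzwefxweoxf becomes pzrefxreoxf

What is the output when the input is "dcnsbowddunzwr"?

dcnsborddunzrr

Looking at the pairs, the operation is to replace every "w" with "r".
Applying that to "dcnsbowddunzwr" gives "dcnsborddunzrr".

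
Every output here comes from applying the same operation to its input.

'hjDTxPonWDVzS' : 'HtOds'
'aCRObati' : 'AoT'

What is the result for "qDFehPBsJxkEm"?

In each case the input is transformed by: keep one character in every 3, starting at position 1 (positions 1st, 4th, 7th, ...), then flip the case of every letter.
On "qDFehPBsJxkEm": the first step gives "qeBxm", and the second then gives "QEbXM".

QEbXM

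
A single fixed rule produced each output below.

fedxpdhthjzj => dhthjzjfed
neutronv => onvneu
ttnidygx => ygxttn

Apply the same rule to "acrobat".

What's happening: move the first 3 characters to the end (rotate left by 3), then delete the first 2 characters.
"acrobat" → "obatacr" → "atacr".

atacr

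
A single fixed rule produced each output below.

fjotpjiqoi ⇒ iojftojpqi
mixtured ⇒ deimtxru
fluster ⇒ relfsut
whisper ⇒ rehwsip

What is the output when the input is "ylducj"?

In each case the input is transformed by: move the last 2 characters to the front (rotate right by 2), then swap each adjacent pair of characters (1↔2, 3↔4, ...).
For "ylducj", step one produces "cjyldu"; step two turns that into "jclyud".

jclyud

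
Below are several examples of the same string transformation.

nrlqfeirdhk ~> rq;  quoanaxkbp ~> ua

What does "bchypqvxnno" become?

What's happening: keep every other character starting from the second (positions 2nd, 4th, 6th, ...), then delete the last 3 characters.
Working it through for "bchypqvxnno": intermediate "cyqxn", final "cy".

cy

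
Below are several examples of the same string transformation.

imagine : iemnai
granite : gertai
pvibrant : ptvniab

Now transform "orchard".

Looking at the pairs, the operation is to take characters alternately from the front and the back (1st, last, 2nd, 2nd-last, ...), then delete the last character.
"orchard" → "odrrca".
(Check on "granite": → "gertain" → "gertai" ✓)

odrrca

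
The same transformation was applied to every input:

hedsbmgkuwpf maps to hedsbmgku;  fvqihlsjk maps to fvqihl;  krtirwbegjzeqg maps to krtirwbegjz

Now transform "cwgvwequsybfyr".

cwgvwequsyb

The transformation: delete the last 3 characters.
So "cwgvwequsybfyr" becomes "cwgvwequsyb".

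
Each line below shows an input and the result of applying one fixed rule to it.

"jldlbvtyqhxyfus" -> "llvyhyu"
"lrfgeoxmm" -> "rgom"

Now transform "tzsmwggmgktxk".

What's happening: keep every other character starting from the second (positions 2nd, 4th, 6th, ...).
"tzsmwggmgktxk" → "zmgmkx".

zmgmkx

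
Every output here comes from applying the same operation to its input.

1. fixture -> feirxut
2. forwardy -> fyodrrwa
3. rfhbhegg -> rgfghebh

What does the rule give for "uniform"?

umnriof

Rule — take characters alternately from the front and the back (1st, last, 2nd, 2nd-last, ...).
For "uniform" the result is "umnriof".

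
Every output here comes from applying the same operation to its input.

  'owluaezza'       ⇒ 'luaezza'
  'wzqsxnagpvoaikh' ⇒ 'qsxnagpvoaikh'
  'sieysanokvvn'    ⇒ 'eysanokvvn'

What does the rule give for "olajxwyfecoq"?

What's happening: delete the first 2 characters.
"olajxwyfecoq" → "ajxwyfecoq".

ajxwyfecoq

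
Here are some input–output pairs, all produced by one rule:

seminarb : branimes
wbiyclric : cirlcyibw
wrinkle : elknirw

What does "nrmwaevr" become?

rveawmrn

Rule — reverse the string.
Doing the same to "nrmwaevr": "rveawmrn".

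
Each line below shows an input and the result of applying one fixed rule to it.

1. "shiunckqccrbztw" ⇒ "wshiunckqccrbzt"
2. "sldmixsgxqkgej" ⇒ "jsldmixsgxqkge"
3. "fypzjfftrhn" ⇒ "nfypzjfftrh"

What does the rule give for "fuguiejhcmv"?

Looking at the pairs, the operation is to move the last character to the front.
For "fuguiejhcmv" the result is "vfuguiejhcm".

vfuguiejhcm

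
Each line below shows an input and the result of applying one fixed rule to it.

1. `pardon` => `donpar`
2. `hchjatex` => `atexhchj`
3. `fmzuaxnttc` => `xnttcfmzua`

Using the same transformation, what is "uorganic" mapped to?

Each output is the input with this applied: swap the front and back halves of the string.
Applying that to "uorganic" gives "anicuorg".

anicuorg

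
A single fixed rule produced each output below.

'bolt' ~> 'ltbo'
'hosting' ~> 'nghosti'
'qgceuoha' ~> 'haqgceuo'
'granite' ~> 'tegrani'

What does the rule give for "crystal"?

The transformation: move the last 2 characters to the front (rotate right by 2).
For "crystal" the result is "alcryst".

alcryst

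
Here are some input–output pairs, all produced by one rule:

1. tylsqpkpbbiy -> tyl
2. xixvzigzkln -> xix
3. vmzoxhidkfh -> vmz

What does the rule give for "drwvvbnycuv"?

drw

Rule — keep only the first 3 characters.
On "drwvvbnycuv" that produces "drw".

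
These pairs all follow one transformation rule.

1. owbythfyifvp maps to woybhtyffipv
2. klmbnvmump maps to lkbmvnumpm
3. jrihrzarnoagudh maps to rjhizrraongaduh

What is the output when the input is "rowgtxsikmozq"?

Looking at the pairs, the operation is to swap each adjacent pair of characters (1↔2, 3↔4, ...).
"rowgtxsikmozq" → "orgwxtismkzoq".

orgwxtismkzoq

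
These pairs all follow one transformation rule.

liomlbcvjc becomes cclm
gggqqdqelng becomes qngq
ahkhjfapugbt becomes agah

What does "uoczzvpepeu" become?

Rule — keep one character in every 3, starting at position 1 (positions 1st, 4th, 7th, ...), then swap the front and back halves of the string.
"uoczzvpepeu" → "uzpe" → "peuz".

peuz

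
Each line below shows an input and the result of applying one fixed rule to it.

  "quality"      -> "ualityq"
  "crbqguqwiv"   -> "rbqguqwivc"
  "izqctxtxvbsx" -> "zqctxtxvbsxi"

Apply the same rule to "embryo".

The transformation: move the first character to the end.
"embryo" → "mbryoe".

mbryoe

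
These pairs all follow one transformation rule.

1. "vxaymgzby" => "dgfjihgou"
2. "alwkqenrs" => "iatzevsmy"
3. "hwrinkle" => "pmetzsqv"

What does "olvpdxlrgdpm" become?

What's happening: shift every letter 8 places forward in the alphabet (wrapping around), then take characters alternately from the front and the back (1st, last, 2nd, 2nd-last, ...).
For "olvpdxlrgdpm", step one produces "wtdxlftzolxu"; step two turns that into "wutxdlxolzft".

wutxdlxolzft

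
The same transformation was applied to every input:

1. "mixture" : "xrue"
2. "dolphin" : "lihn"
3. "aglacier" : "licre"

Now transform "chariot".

aoit

Rule — swap each adjacent pair of characters (1↔2, 3↔4, ...), then delete the first 3 characters.
On "chariot" that produces "aoit".
(Check on "mixture": → "imtxrue" → "xrue" ✓)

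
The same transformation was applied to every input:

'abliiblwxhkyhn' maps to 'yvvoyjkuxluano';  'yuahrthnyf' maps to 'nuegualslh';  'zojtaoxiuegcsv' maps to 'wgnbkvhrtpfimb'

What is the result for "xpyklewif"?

In each case the input is transformed by: shift every letter 13 places forward in the alphabet (wrapping around) — i.e. ROT13, then move the first 2 characters to the end (rotate left by 2).
"xpyklewif" → "kclxyrjvs" → "lxyrjvskc".

lxyrjvskc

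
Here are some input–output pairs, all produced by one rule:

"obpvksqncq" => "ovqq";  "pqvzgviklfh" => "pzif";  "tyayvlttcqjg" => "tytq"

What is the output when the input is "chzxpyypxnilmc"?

In each case the input is transformed by: keep one character in every 3, starting at position 1 (positions 1st, 4th, 7th, ...).
So "chzxpyypxnilmc" becomes "cxynm".

cxynm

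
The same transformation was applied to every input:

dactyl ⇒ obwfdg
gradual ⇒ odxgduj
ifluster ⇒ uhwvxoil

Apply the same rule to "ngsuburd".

Looking at the pairs, the operation is to reverse the string, then shift every letter 3 places forward in the alphabet (wrapping around).
For "ngsuburd", step one produces "drubusgn"; step two turns that into "guxexvjq".

guxexvjq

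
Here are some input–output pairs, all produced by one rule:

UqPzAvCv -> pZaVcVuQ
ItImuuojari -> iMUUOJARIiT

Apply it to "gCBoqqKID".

bOQQkidGc

Looking at the pairs, the operation is to move the first 2 characters to the end (rotate left by 2), then flip the case of every letter.
For "gCBoqqKID", step one produces "BoqqKIDgC"; step two turns that into "bOQQkidGc".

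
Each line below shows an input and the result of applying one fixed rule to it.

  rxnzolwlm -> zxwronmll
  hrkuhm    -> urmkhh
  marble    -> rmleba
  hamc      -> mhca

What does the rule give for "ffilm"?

mliff

What's happening: sort the characters into reverse alphabetical order.
Doing the same to "ffilm": "mliff".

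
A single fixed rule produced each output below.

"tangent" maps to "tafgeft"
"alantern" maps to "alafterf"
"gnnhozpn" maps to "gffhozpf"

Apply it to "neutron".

feutrof

What's happening: replace every "n" with "f".
Doing the same to "neutron": "feutrof".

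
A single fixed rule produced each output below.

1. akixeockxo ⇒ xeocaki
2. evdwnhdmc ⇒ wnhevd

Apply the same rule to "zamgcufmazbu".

gcufmazam

The pattern: delete the last 3 characters, then move the first 3 characters to the end (rotate left by 3).
"zamgcufmazbu" → "zamgcufma" → "gcufmazam".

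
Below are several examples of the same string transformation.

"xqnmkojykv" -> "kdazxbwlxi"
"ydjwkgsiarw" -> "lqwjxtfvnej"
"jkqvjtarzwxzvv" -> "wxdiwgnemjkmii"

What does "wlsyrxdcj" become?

jyflekqpw

Each output is the input with this applied: shift every letter 13 places forward in the alphabet (wrapping around) — i.e. ROT13.
So "wlsyrxdcj" becomes "jyflekqpw".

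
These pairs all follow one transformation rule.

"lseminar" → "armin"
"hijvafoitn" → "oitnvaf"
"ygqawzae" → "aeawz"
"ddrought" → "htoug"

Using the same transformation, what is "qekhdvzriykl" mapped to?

zriyklhdv

The rule is to delete the first 3 characters, then move the first 3 characters to the end (rotate left by 3).
"qekhdvzriykl" → "hdvzriykl" → "zriyklhdv".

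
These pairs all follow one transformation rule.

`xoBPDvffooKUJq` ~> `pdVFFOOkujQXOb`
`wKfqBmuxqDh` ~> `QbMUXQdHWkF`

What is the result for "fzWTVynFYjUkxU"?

Each output is the input with this applied: move the first 3 characters to the end (rotate left by 3), then flip the case of every letter.
For "fzWTVynFYjUkxU", step one produces "TVynFYjUkxUfzW"; step two turns that into "tvYNfyJuKXuFZw".

tvYNfyJuKXuFZw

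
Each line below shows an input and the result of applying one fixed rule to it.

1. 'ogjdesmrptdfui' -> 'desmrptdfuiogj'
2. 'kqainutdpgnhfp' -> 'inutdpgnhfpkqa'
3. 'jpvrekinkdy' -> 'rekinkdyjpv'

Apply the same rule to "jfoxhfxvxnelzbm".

xhfxvxnelzbmjfo

The pattern: move the first 3 characters to the end (rotate left by 3).
Applying that to "jfoxhfxvxnelzbm" gives "xhfxvxnelzbmjfo".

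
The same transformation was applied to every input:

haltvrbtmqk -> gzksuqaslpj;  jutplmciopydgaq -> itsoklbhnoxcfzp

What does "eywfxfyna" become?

dxvewexmz

The pattern: shift every letter 1 place backward in the alphabet (wrapping around).
So "eywfxfyna" becomes "dxvewexmz".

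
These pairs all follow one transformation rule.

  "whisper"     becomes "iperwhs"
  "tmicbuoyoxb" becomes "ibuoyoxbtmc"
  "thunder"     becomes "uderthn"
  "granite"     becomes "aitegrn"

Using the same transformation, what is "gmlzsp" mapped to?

lspgmz

The transformation: move the first 3 characters to the end (rotate left by 3), then swap the first and last characters.
"gmlzsp" → "zspgml" → "lspgmz".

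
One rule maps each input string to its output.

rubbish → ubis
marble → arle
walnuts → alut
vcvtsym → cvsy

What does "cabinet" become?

abne

Looking at the pairs, the operation is to double every character, then keep one character in every 3, starting at position 3 (positions 3rd, 6th, 9th, ...).
For "cabinet" the result is "abne".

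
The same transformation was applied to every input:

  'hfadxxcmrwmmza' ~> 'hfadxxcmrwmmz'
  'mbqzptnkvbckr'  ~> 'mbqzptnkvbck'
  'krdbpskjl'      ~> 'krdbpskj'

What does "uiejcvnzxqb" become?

uiejcvnzxq

Each output is the input with this applied: delete the last character.
So "uiejcvnzxqb" becomes "uiejcvnzxq".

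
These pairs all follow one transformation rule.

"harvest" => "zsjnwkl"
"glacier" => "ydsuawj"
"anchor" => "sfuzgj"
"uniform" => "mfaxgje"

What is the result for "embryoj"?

The rule is to shift every letter 8 places backward in the alphabet (wrapping around).
On "embryoj" that produces "wetjqgb".

wetjqgb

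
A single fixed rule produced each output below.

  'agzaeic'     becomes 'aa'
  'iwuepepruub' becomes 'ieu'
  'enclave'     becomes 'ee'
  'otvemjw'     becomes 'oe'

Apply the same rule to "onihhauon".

Rule — keep one character in every 3, starting at position 1 (positions 1st, 4th, 7th, ...), then keep only the vowels.
Applying both steps to "onihhauon": "ohu", then "ou".

ou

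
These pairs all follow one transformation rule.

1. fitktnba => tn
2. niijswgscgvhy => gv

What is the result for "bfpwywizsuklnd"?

The pattern: move the last 2 characters to the front (rotate right by 2), then keep only the last 2 characters.
On "bfpwywizsuklnd": the first step gives "ndbfpwywizsukl", and the second then gives "kl".

kl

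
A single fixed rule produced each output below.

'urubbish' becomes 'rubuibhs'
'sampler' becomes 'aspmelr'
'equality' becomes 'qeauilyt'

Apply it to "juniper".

ujinepr

Each output is the input with this applied: swap each adjacent pair of characters (1↔2, 3↔4, ...).
So "juniper" becomes "ujinepr".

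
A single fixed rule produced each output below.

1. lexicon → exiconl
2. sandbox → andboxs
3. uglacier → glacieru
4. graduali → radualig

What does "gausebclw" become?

ausebclwg

Rule — move the first character to the end.
On "gausebclw" that produces "ausebclwg".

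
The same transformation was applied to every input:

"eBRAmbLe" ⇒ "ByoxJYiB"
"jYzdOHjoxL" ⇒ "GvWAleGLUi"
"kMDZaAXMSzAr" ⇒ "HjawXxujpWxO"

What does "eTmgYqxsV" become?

BqJDvNUPs

The rule is to flip the case of every letter, then shift every letter 3 places backward in the alphabet (wrapping around).
On "eTmgYqxsV" that produces "BqJDvNUPs".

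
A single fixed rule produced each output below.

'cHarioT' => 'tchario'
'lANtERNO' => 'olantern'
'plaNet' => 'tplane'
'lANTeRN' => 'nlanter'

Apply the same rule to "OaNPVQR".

roanpvq

In each case the input is transformed by: move the last character to the front, then convert every letter to lowercase.
On "OaNPVQR": the first step gives "ROaNPVQ", and the second then gives "roanpvq".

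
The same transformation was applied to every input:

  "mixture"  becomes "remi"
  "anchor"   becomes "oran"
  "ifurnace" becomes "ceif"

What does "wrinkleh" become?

In each case the input is transformed by: move the last 2 characters to the front (rotate right by 2), then keep only the first 4 characters.
On "wrinkleh": the first step gives "ehwrinkl", and the second then gives "ehwr".

ehwr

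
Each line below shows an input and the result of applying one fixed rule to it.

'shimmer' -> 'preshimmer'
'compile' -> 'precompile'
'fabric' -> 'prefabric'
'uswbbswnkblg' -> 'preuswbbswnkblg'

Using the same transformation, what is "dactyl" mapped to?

Each output is the input with this applied: prepend "pre".
Doing the same to "dactyl": "predactyl".

predactyl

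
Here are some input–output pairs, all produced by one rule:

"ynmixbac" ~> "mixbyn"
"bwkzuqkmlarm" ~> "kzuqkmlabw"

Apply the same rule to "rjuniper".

What's happening: delete the last 2 characters, then move the first 2 characters to the end (rotate left by 2).
Working it through for "rjuniper": intermediate "rjunip", final "uniprj".

uniprj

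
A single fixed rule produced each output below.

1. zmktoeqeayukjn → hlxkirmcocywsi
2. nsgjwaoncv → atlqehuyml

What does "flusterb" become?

The transformation: move the last 2 characters to the front (rotate right by 2), then shift every letter 2 places backward in the alphabet (wrapping around).
Working it through for "flusterb": intermediate "rbfluste", final "pzdjsqrc".

pzdjsqrc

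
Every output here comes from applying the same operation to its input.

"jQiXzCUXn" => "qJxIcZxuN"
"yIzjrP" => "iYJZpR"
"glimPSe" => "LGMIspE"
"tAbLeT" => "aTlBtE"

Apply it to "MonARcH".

The pattern: swap each adjacent pair of characters (1↔2, 3↔4, ...), then flip the case of every letter.
Starting from "MonARcH": after the first operation, "oMAncRH"; after the second, "OmaNCrh".

OmaNCrh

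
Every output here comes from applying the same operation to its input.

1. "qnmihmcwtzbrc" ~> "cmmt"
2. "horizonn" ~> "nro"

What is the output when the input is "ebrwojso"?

orj

In each case the input is transformed by: move the last 2 characters to the front (rotate right by 2), then keep one character in every 3, starting at position 2 (positions 2nd, 5th, 8th, ...).
"ebrwojso" → "soebrwoj" → "orj".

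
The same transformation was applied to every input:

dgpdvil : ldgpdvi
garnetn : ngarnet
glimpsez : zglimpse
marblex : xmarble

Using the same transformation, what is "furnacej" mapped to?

The pattern: move the last character to the front.
"furnacej" → "jfurnace".

jfurnace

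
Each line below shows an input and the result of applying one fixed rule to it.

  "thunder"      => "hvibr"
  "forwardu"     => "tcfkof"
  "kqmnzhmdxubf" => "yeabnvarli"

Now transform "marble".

The transformation: delete the last 2 characters, then shift every letter 12 places backward in the alphabet (wrapping around).
Applying both steps to "marble": "marb", then "aofp".
(Check on "forwardu": → "forwar" → "tcfkof" ✓)

aofp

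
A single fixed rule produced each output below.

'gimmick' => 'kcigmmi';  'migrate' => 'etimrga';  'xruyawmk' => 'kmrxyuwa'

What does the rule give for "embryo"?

The pattern: move the last 2 characters to the front (rotate right by 2), then swap each adjacent pair of characters (1↔2, 3↔4, ...).
Starting from "embryo": after the first operation, "yoembr"; after the second, "oymerb".
(Check on "gimmick": → "ckgimmi" → "kcigmmi" ✓)

oymerb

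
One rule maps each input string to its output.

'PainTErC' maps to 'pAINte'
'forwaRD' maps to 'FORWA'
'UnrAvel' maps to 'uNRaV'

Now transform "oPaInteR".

OpAiNT

Looking at the pairs, the operation is to flip the case of every letter, then delete the last 2 characters.
For "oPaInteR" the result is "OpAiNT".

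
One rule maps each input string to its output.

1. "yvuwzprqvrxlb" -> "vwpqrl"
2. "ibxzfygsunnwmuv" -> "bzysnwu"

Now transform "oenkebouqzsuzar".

ekbuzua

The rule is to keep every other character starting from the second (positions 2nd, 4th, 6th, ...).
Applying that to "oenkebouqzsuzar" gives "ekbuzua".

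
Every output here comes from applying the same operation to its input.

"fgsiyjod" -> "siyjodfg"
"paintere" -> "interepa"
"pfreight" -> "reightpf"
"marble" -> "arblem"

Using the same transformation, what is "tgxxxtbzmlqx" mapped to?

xtbzmlqxtgxx

In each case the input is transformed by: move the last 2 characters to the front (rotate right by 2), then swap the front and back halves of the string.
Starting from "tgxxxtbzmlqx": after the first operation, "qxtgxxxtbzml"; after the second, "xtbzmlqxtgxx".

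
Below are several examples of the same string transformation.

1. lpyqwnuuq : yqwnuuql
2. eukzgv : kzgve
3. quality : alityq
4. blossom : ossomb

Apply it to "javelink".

What's happening: move the first 2 characters to the end (rotate left by 2), then delete the last character.
Applying both steps to "javelink": "velinkja", then "velinkj".

velinkj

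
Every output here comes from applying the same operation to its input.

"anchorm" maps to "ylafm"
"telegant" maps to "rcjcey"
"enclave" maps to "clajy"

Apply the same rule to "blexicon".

zjcvga

Looking at the pairs, the operation is to shift every letter 2 places backward in the alphabet (wrapping around), then delete the last 2 characters.
Starting from "blexicon": after the first operation, "zjcvgaml"; after the second, "zjcvga".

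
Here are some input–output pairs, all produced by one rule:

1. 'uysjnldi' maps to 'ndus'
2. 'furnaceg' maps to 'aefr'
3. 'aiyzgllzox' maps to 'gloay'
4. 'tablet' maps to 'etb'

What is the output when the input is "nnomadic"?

aino

The rule is to move the first 3 characters to the end (rotate left by 3), then keep every other character starting from the second (positions 2nd, 4th, 6th, ...).
On "nnomadic": the first step gives "madicnno", and the second then gives "aino".
(Check on "tablet": → "lettab" → "etb" ✓)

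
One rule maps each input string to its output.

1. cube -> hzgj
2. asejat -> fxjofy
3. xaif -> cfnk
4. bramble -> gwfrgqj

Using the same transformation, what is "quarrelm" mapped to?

vzfwwjqr

Each output is the input with this applied: shift every letter 5 places forward in the alphabet (wrapping around).
Applying that to "quarrelm" gives "vzfwwjqr".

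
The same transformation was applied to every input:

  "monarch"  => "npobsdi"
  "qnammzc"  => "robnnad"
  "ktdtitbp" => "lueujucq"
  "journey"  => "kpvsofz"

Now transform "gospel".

hptqfm

Looking at the pairs, the operation is to shift every letter 1 place forward in the alphabet (wrapping around).
So "gospel" becomes "hptqfm".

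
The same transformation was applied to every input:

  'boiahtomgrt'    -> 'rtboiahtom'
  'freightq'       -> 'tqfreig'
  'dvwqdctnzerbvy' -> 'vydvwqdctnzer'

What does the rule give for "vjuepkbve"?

vevjuepk

In each case the input is transformed by: move the last 2 characters to the front (rotate right by 2), then delete the last character.
Working it through for "vjuepkbve": intermediate "vevjuepkb", final "vevjuepk".
(Check on "boiahtomgrt": → "rtboiahtomg" → "rtboiahtom" ✓)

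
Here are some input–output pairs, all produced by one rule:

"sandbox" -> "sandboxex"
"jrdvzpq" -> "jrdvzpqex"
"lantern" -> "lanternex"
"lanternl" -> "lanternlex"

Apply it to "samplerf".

What's happening: append "ex".
"samplerf" → "samplerfex".

samplerfex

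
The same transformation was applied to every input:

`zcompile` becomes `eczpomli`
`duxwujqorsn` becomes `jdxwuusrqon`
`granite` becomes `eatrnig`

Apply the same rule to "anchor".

The transformation: sort the characters into reverse alphabetical order, then move the last 2 characters to the front (rotate right by 2).
For "anchor", step one produces "ronhca"; step two turns that into "caronh".

caronh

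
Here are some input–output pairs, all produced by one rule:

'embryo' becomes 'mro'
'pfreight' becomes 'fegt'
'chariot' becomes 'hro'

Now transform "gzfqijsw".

zqjw

The pattern: keep every other character starting from the second (positions 2nd, 4th, 6th, ...).
So "gzfqijsw" becomes "zqjw".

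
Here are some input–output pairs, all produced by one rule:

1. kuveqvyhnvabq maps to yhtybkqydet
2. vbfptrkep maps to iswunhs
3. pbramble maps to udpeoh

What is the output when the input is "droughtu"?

Looking at the pairs, the operation is to delete the first 2 characters, then shift every letter 3 places forward in the alphabet (wrapping around).
"droughtu" → "oughtu" → "rxjkwx".

rxjkwx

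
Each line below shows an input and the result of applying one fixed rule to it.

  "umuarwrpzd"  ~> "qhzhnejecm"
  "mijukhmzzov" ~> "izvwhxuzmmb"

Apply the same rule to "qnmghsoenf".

Each output is the input with this applied: shift every letter 13 places forward in the alphabet (wrapping around) — i.e. ROT13, then move the last character to the front.
For "qnmghsoenf" the result is "sdaztufbra".

sdaztufbra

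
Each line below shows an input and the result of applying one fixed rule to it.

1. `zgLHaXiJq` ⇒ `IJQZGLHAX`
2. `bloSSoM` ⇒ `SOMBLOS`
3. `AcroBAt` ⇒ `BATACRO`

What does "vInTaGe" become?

The transformation: move the last 3 characters to the front (rotate right by 3), then convert every letter to uppercase.
Applying both steps to "vInTaGe": "aGevInT", then "AGEVINT".

AGEVINT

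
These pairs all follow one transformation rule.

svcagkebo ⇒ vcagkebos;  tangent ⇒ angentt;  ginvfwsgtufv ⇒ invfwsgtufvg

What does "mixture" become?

ixturem

The transformation: move the first character to the end.
For "mixture" the result is "ixturem".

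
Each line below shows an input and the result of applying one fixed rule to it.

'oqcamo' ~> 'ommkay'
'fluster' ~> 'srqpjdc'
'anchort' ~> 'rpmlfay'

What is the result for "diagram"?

The rule is to sort the characters into reverse alphabetical order, then shift every letter 2 places backward in the alphabet (wrapping around).
On "diagram": the first step gives "rmigdaa", and the second then gives "pkgebyy".
(Check on "oqcamo": → "qoomca" → "ommkay" ✓)

pkgebyy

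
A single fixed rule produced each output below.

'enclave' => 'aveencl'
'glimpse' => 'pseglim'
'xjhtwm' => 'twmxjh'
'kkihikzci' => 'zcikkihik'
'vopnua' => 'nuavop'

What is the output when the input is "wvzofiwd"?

Rule — move the last 3 characters to the front (rotate right by 3).
Doing the same to "wvzofiwd": "iwdwvzof".

iwdwvzof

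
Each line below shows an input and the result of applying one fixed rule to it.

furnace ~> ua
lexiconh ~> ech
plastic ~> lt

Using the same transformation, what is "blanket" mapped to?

The transformation: keep one character in every 3, starting at position 2 (positions 2nd, 5th, 8th, ...).
Doing the same to "blanket": "lk".

lk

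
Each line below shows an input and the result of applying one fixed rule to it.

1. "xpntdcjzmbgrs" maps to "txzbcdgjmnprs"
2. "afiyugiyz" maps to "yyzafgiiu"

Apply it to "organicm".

The rule is to sort the characters into alphabetical order, then move the last 3 characters to the front (rotate right by 3).
"organicm" → "acgimnor" → "noracgim".

noracgim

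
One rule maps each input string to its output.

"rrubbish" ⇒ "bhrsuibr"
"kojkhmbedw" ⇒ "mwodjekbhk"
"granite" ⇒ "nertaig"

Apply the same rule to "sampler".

praemls

Each output is the input with this applied: take characters alternately from the front and the back (1st, last, 2nd, 2nd-last, ...), then swap the first and last characters.
On "sampler": the first step gives "sraemlp", and the second then gives "praemls".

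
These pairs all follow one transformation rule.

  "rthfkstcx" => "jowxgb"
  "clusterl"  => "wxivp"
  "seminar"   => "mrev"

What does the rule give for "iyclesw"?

piwa

In each case the input is transformed by: delete the first 3 characters, then shift every letter 4 places forward in the alphabet (wrapping around).
On "iyclesw": the first step gives "lesw", and the second then gives "piwa".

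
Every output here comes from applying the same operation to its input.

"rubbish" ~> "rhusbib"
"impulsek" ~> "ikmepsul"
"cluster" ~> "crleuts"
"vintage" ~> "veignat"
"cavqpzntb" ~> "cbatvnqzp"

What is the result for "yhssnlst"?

ythsslsn

The pattern: take characters alternately from the front and the back (1st, last, 2nd, 2nd-last, ...).
Doing the same to "yhssnlst": "ythsslsn".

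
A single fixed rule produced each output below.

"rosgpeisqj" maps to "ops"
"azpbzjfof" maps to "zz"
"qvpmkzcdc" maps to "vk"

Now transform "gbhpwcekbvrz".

Each output is the input with this applied: delete the last 2 characters, then keep one character in every 3, starting at position 2 (positions 2nd, 5th, 8th, ...).
Applying both steps to "gbhpwcekbvrz": "gbhpwcekbv", then "bwk".
(Check on "qvpmkzcdc": → "qvpmkzc" → "vk" ✓)

bwk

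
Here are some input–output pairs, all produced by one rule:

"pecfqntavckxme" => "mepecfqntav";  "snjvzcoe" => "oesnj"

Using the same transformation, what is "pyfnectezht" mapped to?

htpyfnec

The transformation: move the last 2 characters to the front (rotate right by 2), then delete the last 3 characters.
Working it through for "pyfnectezht": intermediate "htpyfnectez", final "htpyfnec".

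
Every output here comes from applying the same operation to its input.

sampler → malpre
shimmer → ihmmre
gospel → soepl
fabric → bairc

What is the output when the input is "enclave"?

cnalev

The rule is to delete the first character, then swap each adjacent pair of characters (1↔2, 3↔4, ...).
For "enclave", step one produces "nclave"; step two turns that into "cnalev".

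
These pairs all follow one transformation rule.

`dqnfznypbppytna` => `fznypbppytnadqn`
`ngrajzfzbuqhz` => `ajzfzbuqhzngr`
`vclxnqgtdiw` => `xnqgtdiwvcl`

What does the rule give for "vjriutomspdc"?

iutomspdcvjr

What's happening: move the first 3 characters to the end (rotate left by 3).
Doing the same to "vjriutomspdc": "iutomspdcvjr".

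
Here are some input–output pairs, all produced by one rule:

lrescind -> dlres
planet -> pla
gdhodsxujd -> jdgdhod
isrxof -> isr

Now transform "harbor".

har

The pattern: swap the front and back halves of the string, then delete the first 3 characters.
Applying both steps to "harbor": "borhar", then "har".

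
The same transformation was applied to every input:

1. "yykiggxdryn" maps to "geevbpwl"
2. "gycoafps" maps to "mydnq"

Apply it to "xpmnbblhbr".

lzzjfzp

Rule — shift every letter 2 places backward in the alphabet (wrapping around), then delete the first 3 characters.
"xpmnbblhbr" → "vnklzzjfzp" → "lzzjfzp".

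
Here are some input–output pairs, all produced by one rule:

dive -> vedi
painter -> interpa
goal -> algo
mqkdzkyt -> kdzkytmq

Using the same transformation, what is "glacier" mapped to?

What's happening: move the first 2 characters to the end (rotate left by 2).
For "glacier" the result is "aciergl".

aciergl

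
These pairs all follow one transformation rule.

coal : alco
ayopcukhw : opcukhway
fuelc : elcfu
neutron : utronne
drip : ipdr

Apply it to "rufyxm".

fyxmru

Looking at the pairs, the operation is to move the first 2 characters to the end (rotate left by 2).
Applying that to "rufyxm" gives "fyxmru".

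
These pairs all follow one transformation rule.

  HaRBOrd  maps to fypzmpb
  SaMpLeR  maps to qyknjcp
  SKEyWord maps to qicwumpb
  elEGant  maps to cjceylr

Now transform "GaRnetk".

eyplcri

Each output is the input with this applied: shift every letter 2 places backward in the alphabet (wrapping around), then convert every letter to lowercase.
For "GaRnetk", step one produces "EyPlcri"; step two turns that into "eyplcri".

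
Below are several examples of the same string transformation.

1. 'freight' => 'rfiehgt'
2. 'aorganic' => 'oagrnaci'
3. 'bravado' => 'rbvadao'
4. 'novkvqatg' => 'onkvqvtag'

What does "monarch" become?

In each case the input is transformed by: swap each adjacent pair of characters (1↔2, 3↔4, ...).
So "monarch" becomes "omancrh".

omancrh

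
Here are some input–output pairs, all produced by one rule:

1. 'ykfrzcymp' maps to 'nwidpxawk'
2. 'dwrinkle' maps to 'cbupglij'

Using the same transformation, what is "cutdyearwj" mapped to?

Rule — shift every letter 2 places backward in the alphabet (wrapping around), then move the last character to the front.
For "cutdyearwj", step one produces "asrbwcypuh"; step two turns that into "hasrbwcypu".

hasrbwcypu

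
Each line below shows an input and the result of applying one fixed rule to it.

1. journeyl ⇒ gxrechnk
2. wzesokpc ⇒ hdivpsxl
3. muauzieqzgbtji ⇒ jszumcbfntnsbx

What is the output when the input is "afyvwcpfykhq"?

iyrdajtyropv

The pattern: swap the front and back halves of the string, then shift every letter 7 places backward in the alphabet (wrapping around).
So "afyvwcpfykhq" becomes "iyrdajtyropv".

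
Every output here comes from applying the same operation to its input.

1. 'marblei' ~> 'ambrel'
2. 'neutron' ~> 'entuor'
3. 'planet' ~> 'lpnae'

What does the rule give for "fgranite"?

The transformation: delete the last character, then swap each adjacent pair of characters (1↔2, 3↔4, ...).
On "fgranite": the first step gives "fgranit", and the second then gives "gfarint".
(Check on "marblei": → "marble" → "ambrel" ✓)

gfarint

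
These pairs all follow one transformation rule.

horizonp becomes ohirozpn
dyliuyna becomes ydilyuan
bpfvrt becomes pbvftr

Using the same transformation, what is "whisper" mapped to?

hwsiepr

What's happening: swap each adjacent pair of characters (1↔2, 3↔4, ...).
So "whisper" becomes "hwsiepr".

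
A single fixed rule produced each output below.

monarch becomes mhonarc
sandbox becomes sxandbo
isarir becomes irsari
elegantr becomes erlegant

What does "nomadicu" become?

nuomadic

The rule is to swap the first and last characters, then move the last character to the front.
For "nomadicu", step one produces "uomadicn"; step two turns that into "nuomadic".
(Check on "monarch": → "honarcm" → "mhonarc" ✓)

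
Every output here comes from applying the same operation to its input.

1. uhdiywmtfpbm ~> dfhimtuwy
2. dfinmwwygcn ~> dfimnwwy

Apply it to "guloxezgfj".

Rule — delete the last 3 characters, then sort the characters into alphabetical order.
Working it through for "guloxezgfj": intermediate "guloxez", final "eglouxz".

eglouxz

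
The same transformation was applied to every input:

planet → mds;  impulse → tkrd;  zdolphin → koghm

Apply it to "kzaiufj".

htei

What's happening: shift every letter 1 place backward in the alphabet (wrapping around), then delete the first 3 characters.
On "kzaiufj": the first step gives "jyzhtei", and the second then gives "htei".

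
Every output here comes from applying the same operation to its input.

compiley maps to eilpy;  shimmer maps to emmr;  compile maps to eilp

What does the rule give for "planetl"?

Rule — delete the first 3 characters, then sort the characters into alphabetical order.
Starting from "planetl": after the first operation, "netl"; after the second, "elnt".

elnt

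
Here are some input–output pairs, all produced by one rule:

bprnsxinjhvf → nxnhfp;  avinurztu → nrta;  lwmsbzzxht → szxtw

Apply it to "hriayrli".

arir

In each case the input is transformed by: move the first 2 characters to the end (rotate left by 2), then keep every other character starting from the second (positions 2nd, 4th, 6th, ...).
Applying that to "hriayrli" gives "arir".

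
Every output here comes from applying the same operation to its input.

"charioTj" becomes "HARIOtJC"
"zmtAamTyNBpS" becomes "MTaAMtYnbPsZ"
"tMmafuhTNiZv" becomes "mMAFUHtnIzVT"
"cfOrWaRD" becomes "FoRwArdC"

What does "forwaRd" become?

Looking at the pairs, the operation is to flip the case of every letter, then move the first character to the end.
Applying both steps to "forwaRd": "FORWArD", then "ORWArDF".

ORWArDF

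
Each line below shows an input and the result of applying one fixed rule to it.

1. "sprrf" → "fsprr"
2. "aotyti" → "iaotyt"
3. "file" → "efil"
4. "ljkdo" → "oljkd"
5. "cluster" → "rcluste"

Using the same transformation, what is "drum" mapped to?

Looking at the pairs, the operation is to move the last character to the front.
"drum" → "mdru".

mdru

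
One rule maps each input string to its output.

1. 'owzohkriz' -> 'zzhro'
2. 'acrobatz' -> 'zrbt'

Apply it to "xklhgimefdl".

The pattern: swap the first and last characters, then keep every other character starting from the first (positions 1st, 3rd, 5th, ...).
"xklhgimefdl" → "llgmfx".

llgmfx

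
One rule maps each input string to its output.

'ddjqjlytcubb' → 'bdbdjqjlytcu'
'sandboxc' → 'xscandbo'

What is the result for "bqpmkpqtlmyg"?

ybgqpmkpqtlm

What's happening: swap the first and last characters, then move the last 2 characters to the front (rotate right by 2).
Applying both steps to "bqpmkpqtlmyg": "gqpmkpqtlmyb", then "ybgqpmkpqtlm".
(Check on "ddjqjlytcubb": → "bdjqjlytcubd" → "bdbdjqjlytcu" ✓)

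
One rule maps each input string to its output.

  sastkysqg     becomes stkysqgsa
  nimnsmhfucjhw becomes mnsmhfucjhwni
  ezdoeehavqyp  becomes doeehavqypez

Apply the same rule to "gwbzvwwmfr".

Rule — move the first 2 characters to the end (rotate left by 2).
For "gwbzvwwmfr" the result is "bzvwwmfrgw".

bzvwwmfrgw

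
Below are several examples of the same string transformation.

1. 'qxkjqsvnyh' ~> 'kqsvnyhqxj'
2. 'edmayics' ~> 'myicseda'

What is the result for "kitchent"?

thentkic

The transformation: move the first 3 characters to the end (rotate left by 3), then swap the first and last characters.
Applying both steps to "kitchent": "chentkit", then "thentkic".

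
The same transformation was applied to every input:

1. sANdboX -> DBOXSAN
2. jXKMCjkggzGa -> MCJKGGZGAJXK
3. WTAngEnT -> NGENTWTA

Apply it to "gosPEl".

The transformation: move the first 3 characters to the end (rotate left by 3), then convert every letter to uppercase.
"gosPEl" → "PElgos" → "PELGOS".

PELGOS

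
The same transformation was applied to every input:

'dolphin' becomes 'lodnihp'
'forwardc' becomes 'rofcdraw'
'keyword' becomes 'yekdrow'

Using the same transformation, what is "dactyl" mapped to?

Each output is the input with this applied: reverse the string, then move the last 3 characters to the front (rotate right by 3).
Working it through for "dactyl": intermediate "lytcad", final "cadlyt".

cadlyt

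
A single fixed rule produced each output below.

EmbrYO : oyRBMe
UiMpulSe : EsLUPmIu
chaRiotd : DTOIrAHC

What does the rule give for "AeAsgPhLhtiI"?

iITHlHpGSaEa

Looking at the pairs, the operation is to reverse the string, then flip the case of every letter.
"AeAsgPhLhtiI" → "IithLhPgsAeA" → "iITHlHpGSaEa".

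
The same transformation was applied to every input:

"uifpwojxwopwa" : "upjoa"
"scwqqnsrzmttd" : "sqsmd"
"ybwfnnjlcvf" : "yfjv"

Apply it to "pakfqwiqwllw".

The pattern: keep one character in every 3, starting at position 1 (positions 1st, 4th, 7th, ...).
So "pakfqwiqwllw" becomes "pfil".

pfil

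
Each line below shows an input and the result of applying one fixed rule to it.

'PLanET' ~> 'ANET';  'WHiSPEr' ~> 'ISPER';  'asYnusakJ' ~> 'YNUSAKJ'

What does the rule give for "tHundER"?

UNDER

Looking at the pairs, the operation is to delete the first 2 characters, then convert every letter to uppercase.
Applying both steps to "tHundER": "undER", then "UNDER".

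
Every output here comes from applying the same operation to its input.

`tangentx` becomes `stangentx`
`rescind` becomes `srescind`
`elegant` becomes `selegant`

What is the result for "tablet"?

Rule — prepend "s".
Doing the same to "tablet": "stablet".

stablet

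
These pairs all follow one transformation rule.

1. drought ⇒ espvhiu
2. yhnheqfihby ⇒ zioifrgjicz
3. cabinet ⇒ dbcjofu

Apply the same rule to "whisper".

Rule — shift every letter 1 place forward in the alphabet (wrapping around).
So "whisper" becomes "xijtqfs".

xijtqfs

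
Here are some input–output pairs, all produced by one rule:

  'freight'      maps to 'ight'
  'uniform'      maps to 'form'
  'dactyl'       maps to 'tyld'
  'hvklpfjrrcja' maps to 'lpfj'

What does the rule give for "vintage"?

tage

The pattern: move the first 3 characters to the end (rotate left by 3), then keep only the first 4 characters.
On "vintage": the first step gives "tagevin", and the second then gives "tage".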